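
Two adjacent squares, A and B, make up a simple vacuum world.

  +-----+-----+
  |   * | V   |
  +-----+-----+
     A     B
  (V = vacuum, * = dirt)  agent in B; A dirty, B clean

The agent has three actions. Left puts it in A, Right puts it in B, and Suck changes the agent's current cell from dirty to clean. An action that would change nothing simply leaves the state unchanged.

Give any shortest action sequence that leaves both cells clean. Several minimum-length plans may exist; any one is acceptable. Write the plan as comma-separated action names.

Left (#1): (A; A:dirty, B:clean)
Suck (#2): (A; A:clean, B:clean)
min 2: go A then Suck

Left, Suck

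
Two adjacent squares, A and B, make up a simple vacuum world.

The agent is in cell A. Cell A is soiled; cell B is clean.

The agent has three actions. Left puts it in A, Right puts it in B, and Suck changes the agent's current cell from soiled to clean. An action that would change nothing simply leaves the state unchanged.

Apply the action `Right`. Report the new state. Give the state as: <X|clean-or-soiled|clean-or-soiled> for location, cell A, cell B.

start: <A|soiled|clean>
t=1 Right ⇒ <B|soiled|clean>

<B|soiled|clean>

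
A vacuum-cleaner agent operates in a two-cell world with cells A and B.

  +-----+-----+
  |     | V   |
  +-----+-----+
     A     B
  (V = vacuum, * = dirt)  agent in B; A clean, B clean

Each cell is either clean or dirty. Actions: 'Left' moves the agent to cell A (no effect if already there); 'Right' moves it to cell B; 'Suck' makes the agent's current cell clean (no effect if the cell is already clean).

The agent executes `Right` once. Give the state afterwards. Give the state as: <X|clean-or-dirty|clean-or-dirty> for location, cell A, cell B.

<B|clean|clean>

start: <B|clean|clean>
Right (#1): <B|clean|clean>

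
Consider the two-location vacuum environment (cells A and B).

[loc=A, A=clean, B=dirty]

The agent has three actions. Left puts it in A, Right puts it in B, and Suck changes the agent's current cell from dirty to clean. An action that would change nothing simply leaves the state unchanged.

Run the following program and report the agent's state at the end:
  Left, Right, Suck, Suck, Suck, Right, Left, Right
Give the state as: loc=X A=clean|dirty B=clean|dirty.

loc=B A=clean B=clean

1) do Left; now loc=A A=clean B=dirty
2) do Right; now loc=B A=clean B=dirty
3) do Suck; now loc=B A=clean B=clean
4) do Suck; now loc=B A=clean B=clean
5) do Suck; now loc=B A=clean B=clean
6) do Right; now loc=B A=clean B=clean
7) do Left; now loc=A A=clean B=clean
8) do Right; now loc=B A=clean B=clean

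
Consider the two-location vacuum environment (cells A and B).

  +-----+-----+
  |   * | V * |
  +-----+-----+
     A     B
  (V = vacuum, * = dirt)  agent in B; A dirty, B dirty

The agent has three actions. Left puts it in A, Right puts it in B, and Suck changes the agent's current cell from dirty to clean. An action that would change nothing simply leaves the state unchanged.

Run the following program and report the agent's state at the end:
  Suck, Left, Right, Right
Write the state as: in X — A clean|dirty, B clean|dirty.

1. Suck → in B — A dirty, B clean
2. Left → in A — A dirty, B clean
3. Right → in B — A dirty, B clean
4. Right → in B — A dirty, B clean

in B — A dirty, B clean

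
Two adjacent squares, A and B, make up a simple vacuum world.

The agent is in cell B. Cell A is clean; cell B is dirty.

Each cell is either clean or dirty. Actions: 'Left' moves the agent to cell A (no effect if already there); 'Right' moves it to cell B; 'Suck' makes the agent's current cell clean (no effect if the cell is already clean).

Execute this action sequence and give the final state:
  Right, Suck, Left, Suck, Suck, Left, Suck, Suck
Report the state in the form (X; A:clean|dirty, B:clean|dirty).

(A; A:clean, B:clean)

1. Right → (B; A:clean, B:dirty)
2. Suck → (B; A:clean, B:clean)
3. Left → (A; A:clean, B:clean)
4. Suck → (A; A:clean, B:clean)
5. Suck → (A; A:clean, B:clean)
6. Left → (A; A:clean, B:clean)
7. Suck → (A; A:clean, B:clean)
8. Suck → (A; A:clean, B:clean)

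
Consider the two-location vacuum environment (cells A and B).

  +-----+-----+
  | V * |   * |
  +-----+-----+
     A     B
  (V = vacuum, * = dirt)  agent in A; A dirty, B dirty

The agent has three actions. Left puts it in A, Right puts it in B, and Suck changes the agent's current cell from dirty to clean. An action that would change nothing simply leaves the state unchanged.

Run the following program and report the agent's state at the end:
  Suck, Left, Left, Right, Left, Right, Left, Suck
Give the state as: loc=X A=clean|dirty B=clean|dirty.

loc=A A=clean B=dirty

Suck (#1): loc=A A=clean B=dirty
Left (#2): loc=A A=clean B=dirty
Left (#3): loc=A A=clean B=dirty
Right (#4): loc=B A=clean B=dirty
Left (#5): loc=A A=clean B=dirty
Right (#6): loc=B A=clean B=dirty
Left (#7): loc=A A=clean B=dirty
Suck (#8): loc=A A=clean B=dirty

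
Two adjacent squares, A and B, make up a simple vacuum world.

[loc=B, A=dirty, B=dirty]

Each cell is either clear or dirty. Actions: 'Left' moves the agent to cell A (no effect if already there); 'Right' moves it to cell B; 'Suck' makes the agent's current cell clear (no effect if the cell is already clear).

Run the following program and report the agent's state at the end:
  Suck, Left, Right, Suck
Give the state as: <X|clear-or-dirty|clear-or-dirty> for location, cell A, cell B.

[1] after Suck: <B|dirty|clear>
[2] after Left: <A|dirty|clear>
[3] after Right: <B|dirty|clear>
[4] after Suck: <B|dirty|clear>

<B|dirty|clear>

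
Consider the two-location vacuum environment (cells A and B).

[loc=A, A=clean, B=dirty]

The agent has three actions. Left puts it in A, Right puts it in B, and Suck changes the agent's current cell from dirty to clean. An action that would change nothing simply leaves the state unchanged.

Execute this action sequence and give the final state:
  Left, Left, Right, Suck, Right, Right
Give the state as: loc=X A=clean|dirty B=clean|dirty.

loc=B A=clean B=clean

t=1 Left ⇒ loc=A A=clean B=dirty
t=2 Left ⇒ loc=A A=clean B=dirty
t=3 Right ⇒ loc=B A=clean B=dirty
t=4 Suck ⇒ loc=B A=clean B=clean
t=5 Right ⇒ loc=B A=clean B=clean
t=6 Right ⇒ loc=B A=clean B=clean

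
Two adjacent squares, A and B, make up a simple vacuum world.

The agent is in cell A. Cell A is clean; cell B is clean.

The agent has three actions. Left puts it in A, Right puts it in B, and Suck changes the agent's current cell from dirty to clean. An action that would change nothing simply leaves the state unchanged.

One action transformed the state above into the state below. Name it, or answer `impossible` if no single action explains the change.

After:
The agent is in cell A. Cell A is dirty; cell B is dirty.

impossible

try  Left: in A — A clean, B clean
try Right: in B — A clean, B clean
try  Suck: in A — A clean, B clean
no single action produces the after-state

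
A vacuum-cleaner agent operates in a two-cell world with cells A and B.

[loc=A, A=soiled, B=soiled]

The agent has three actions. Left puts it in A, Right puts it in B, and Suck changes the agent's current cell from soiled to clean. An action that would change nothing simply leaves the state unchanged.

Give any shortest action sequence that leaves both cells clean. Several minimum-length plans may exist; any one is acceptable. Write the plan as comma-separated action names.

Suck, Right, Suck

step 1/3 (Suck): <A|clean|soiled>
step 2/3 (Right): <B|clean|soiled>
step 3/3 (Suck): <B|clean|clean>
min 3: Suck A + move + Suck B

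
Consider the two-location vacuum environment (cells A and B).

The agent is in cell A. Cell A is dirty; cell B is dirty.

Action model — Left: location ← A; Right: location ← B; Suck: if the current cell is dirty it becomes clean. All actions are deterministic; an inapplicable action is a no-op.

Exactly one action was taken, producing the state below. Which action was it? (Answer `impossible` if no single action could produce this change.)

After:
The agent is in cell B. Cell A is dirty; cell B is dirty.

try  Left: <A|dirty|dirty>
try Right: <B|dirty|dirty>  ← match
try  Suck: <A|clean|dirty>

Right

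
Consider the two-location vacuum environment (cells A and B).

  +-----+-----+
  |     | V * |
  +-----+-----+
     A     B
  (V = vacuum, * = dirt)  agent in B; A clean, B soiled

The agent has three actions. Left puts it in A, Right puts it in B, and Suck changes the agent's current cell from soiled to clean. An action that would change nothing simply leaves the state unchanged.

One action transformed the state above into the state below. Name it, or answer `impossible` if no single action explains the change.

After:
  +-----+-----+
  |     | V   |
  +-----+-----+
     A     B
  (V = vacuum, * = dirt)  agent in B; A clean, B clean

try  Left: in A — A clean, B soiled
try Right: in B — A clean, B soiled
try  Suck: in B — A clean, B clean  ← match

Suck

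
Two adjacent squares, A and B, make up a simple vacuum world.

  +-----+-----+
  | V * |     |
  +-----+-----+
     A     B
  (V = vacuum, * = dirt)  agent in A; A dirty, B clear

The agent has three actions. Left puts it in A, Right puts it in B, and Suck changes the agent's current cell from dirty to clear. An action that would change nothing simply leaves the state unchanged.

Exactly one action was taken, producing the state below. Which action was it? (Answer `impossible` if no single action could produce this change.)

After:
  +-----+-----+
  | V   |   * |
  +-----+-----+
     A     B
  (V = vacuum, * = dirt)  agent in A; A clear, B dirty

try  Left: loc=A A=dirty B=clear
try Right: loc=B A=dirty B=clear
try  Suck: loc=A A=clear B=clear
no single action produces the after-state

impossible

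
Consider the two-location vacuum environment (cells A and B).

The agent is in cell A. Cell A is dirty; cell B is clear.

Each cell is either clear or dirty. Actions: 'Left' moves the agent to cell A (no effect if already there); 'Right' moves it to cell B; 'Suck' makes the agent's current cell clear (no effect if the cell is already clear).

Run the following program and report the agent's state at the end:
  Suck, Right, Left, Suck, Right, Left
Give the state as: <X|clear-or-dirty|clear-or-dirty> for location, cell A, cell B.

1) do Suck; now <A|clear|clear>
2) do Right; now <B|clear|clear>
3) do Left; now <A|clear|clear>
4) do Suck; now <A|clear|clear>
5) do Right; now <B|clear|clear>
6) do Left; now <A|clear|clear>

<A|clear|clear>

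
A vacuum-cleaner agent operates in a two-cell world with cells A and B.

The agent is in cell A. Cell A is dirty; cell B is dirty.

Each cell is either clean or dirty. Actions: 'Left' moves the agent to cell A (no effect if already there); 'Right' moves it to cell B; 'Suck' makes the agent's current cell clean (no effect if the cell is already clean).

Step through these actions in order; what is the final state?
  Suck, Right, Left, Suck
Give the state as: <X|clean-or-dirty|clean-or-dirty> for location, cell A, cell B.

t=1 Suck ⇒ <A|clean|dirty>
t=2 Right ⇒ <B|clean|dirty>
t=3 Left ⇒ <A|clean|dirty>
t=4 Suck ⇒ <A|clean|dirty>

<A|clean|dirty>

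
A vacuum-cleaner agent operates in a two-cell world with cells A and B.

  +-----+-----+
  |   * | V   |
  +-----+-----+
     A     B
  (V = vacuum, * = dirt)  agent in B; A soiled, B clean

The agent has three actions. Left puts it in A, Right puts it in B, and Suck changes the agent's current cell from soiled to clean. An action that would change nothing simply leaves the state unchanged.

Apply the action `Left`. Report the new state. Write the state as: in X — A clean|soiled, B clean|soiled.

start: in B — A soiled, B clean
1. Left → in A — A soiled, B clean

in A — A soiled, B clean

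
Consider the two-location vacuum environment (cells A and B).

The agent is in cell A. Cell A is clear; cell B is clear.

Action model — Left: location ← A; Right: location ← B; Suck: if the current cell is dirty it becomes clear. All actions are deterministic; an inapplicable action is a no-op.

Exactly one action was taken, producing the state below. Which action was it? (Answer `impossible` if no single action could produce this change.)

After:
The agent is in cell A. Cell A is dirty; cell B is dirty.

impossible

try  Left: loc=A A=clear B=clear
try Right: loc=B A=clear B=clear
try  Suck: loc=A A=clear B=clear
no single action produces the after-state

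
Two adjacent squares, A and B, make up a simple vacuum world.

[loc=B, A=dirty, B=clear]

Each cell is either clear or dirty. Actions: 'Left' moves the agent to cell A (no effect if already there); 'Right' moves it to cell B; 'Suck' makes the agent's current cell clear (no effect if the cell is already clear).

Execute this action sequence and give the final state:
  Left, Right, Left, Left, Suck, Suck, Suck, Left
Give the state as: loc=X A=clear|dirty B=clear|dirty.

[1] after Left: loc=A A=dirty B=clear
[2] after Right: loc=B A=dirty B=clear
[3] after Left: loc=A A=dirty B=clear
[4] after Left: loc=A A=dirty B=clear
[5] after Suck: loc=A A=clear B=clear
[6] after Suck: loc=A A=clear B=clear
[7] after Suck: loc=A A=clear B=clear
[8] after Left: loc=A A=clear B=clear

loc=A A=clear B=clear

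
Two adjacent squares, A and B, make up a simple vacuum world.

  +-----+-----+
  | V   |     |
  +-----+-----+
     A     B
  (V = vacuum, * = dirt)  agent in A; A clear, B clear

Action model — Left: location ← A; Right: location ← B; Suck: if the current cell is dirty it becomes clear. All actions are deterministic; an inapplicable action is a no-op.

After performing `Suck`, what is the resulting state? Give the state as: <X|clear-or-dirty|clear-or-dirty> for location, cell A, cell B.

start: <A|clear|clear>
Suck (#1): <A|clear|clear>

<A|clear|clear>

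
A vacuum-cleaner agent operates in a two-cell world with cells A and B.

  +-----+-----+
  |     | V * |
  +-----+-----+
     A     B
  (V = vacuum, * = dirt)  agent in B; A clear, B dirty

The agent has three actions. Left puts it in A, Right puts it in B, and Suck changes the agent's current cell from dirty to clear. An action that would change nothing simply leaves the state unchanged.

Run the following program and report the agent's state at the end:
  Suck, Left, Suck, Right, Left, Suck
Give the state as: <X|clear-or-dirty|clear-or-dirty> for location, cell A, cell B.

1. Suck → <B|clear|clear>
2. Left → <A|clear|clear>
3. Suck → <A|clear|clear>
4. Right → <B|clear|clear>
5. Left → <A|clear|clear>
6. Suck → <A|clear|clear>

<A|clear|clear>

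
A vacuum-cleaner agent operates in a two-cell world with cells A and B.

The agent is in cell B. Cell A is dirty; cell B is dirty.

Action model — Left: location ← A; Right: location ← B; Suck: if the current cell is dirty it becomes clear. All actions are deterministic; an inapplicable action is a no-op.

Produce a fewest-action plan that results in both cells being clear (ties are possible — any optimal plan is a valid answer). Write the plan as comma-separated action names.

1) do Suck; now <B|dirty|clear>
2) do Left; now <A|dirty|clear>
3) do Suck; now <A|clear|clear>
min 3: Suck B + move + Suck A

Suck, Left, Suck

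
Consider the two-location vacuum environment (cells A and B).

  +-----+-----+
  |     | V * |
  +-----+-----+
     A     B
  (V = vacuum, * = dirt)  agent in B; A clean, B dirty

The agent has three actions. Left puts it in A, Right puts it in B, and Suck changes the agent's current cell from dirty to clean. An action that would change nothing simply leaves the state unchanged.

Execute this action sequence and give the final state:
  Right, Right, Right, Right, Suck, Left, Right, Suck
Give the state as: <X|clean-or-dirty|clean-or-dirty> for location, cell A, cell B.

<B|clean|clean>

1. Right → <B|clean|dirty>
2. Right → <B|clean|dirty>
3. Right → <B|clean|dirty>
4. Right → <B|clean|dirty>
5. Suck → <B|clean|clean>
6. Left → <A|clean|clean>
7. Right → <B|clean|clean>
8. Suck → <B|clean|clean>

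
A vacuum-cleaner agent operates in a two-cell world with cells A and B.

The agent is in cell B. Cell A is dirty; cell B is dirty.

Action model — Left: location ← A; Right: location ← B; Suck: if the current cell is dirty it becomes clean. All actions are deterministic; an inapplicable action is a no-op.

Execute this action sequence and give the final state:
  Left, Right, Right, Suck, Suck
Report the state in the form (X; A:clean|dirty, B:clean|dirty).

Left (#1): (A; A:dirty, B:dirty)
Right (#2): (B; A:dirty, B:dirty)
Right (#3): (B; A:dirty, B:dirty)
Suck (#4): (B; A:dirty, B:clean)
Suck (#5): (B; A:dirty, B:clean)

(B; A:dirty, B:clean)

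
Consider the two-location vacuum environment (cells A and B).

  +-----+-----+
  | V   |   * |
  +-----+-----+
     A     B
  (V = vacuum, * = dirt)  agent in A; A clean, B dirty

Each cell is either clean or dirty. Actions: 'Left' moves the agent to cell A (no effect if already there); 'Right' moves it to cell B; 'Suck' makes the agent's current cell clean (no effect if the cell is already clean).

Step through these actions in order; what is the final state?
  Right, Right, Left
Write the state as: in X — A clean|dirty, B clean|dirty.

step 1/3 (Right): in B — A clean, B dirty
step 2/3 (Right): in B — A clean, B dirty
step 3/3 (Left): in A — A clean, B dirty

in A — A clean, B dirty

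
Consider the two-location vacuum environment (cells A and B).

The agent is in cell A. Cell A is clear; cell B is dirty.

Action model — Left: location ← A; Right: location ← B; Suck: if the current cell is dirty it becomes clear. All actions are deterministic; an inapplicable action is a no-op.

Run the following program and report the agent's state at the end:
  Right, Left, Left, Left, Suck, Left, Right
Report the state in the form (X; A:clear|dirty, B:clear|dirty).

(B; A:clear, B:dirty)

Right (#1): (B; A:clear, B:dirty)
Left (#2): (A; A:clear, B:dirty)
Left (#3): (A; A:clear, B:dirty)
Left (#4): (A; A:clear, B:dirty)
Suck (#5): (A; A:clear, B:dirty)
Left (#6): (A; A:clear, B:dirty)
Right (#7): (B; A:clear, B:dirty)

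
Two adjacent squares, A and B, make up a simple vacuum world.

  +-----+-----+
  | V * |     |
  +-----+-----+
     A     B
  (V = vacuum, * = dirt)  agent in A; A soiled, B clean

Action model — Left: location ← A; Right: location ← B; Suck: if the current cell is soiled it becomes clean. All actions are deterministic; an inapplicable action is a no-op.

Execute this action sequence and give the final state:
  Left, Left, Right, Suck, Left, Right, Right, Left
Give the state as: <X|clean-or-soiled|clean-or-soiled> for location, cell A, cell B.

<A|soiled|clean>

Left (#1): <A|soiled|clean>
Left (#2): <A|soiled|clean>
Right (#3): <B|soiled|clean>
Suck (#4): <B|soiled|clean>
Left (#5): <A|soiled|clean>
Right (#6): <B|soiled|clean>
Right (#7): <B|soiled|clean>
Left (#8): <A|soiled|clean>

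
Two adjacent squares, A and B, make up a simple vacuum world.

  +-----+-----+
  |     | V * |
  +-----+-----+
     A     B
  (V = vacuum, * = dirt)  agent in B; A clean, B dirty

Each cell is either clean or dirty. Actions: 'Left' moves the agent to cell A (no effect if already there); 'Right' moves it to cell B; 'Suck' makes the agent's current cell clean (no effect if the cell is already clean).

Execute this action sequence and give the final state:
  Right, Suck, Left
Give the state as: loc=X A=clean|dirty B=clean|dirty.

Right (#1): loc=B A=clean B=dirty
Suck (#2): loc=B A=clean B=clean
Left (#3): loc=A A=clean B=clean

loc=A A=clean B=clean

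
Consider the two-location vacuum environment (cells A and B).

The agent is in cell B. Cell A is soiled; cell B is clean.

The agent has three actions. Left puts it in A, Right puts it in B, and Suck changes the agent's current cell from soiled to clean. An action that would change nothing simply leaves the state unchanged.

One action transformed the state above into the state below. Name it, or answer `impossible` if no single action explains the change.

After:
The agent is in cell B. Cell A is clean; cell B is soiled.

try  Left: loc=A A=soiled B=clean
try Right: loc=B A=soiled B=clean
try  Suck: loc=B A=soiled B=clean
no single action produces the after-state

impossible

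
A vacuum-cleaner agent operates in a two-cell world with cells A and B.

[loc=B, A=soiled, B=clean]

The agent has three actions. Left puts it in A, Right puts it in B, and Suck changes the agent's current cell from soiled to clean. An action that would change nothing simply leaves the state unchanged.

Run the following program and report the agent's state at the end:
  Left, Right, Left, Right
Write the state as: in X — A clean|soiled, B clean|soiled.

in B — A soiled, B clean

1. Left → in A — A soiled, B clean
2. Right → in B — A soiled, B clean
3. Left → in A — A soiled, B clean
4. Right → in B — A soiled, B clean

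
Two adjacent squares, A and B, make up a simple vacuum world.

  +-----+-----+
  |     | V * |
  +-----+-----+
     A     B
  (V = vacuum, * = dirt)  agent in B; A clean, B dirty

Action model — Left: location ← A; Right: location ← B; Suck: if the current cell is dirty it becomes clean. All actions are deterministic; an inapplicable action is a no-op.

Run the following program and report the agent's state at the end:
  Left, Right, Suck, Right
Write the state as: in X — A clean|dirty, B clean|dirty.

in B — A clean, B clean

step 1/4 (Left): in A — A clean, B dirty
step 2/4 (Right): in B — A clean, B dirty
step 3/4 (Suck): in B — A clean, B clean
step 4/4 (Right): in B — A clean, B clean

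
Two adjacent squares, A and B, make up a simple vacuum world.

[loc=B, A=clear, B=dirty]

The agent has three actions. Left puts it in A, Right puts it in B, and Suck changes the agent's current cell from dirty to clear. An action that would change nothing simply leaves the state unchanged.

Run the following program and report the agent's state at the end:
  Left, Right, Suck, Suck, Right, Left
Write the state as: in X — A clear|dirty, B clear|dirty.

in A — A clear, B clear

1. Left → in A — A clear, B dirty
2. Right → in B — A clear, B dirty
3. Suck → in B — A clear, B clear
4. Suck → in B — A clear, B clear
5. Right → in B — A clear, B clear
6. Left → in A — A clear, B clear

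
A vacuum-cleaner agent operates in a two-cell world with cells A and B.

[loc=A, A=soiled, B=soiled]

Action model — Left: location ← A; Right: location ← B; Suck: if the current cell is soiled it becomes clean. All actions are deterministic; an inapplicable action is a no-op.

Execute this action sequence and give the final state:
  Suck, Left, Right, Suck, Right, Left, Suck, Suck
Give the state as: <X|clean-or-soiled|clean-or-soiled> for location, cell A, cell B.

t=1 Suck ⇒ <A|clean|soiled>
t=2 Left ⇒ <A|clean|soiled>
t=3 Right ⇒ <B|clean|soiled>
t=4 Suck ⇒ <B|clean|clean>
t=5 Right ⇒ <B|clean|clean>
t=6 Left ⇒ <A|clean|clean>
t=7 Suck ⇒ <A|clean|clean>
t=8 Suck ⇒ <A|clean|clean>

<A|clean|clean>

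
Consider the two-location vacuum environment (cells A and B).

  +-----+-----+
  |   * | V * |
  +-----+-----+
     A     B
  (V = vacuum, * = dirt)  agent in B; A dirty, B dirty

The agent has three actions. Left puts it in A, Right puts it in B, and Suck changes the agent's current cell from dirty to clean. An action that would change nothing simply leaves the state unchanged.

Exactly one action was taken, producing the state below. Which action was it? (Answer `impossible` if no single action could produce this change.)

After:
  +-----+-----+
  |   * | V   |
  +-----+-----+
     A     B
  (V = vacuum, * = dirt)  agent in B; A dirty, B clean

Suck

try  Left: loc=A A=dirty B=dirty
try Right: loc=B A=dirty B=dirty
try  Suck: loc=B A=dirty B=clean  ← match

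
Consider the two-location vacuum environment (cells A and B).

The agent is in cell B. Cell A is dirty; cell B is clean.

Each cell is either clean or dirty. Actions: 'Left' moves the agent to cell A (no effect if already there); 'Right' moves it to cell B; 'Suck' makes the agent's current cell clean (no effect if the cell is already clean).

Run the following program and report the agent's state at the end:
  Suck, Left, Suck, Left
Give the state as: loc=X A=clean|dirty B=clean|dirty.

loc=A A=clean B=clean

1) do Suck; now loc=B A=dirty B=clean
2) do Left; now loc=A A=dirty B=clean
3) do Suck; now loc=A A=clean B=clean
4) do Left; now loc=A A=clean B=clean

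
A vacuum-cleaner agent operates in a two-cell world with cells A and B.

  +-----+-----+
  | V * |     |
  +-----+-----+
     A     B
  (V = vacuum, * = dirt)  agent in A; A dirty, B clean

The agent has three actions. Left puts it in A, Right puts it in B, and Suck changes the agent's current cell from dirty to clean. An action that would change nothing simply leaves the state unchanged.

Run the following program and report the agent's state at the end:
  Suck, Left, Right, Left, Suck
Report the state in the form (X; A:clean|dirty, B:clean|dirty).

(A; A:clean, B:clean)

1. Suck → (A; A:clean, B:clean)
2. Left → (A; A:clean, B:clean)
3. Right → (B; A:clean, B:clean)
4. Left → (A; A:clean, B:clean)
5. Suck → (A; A:clean, B:clean)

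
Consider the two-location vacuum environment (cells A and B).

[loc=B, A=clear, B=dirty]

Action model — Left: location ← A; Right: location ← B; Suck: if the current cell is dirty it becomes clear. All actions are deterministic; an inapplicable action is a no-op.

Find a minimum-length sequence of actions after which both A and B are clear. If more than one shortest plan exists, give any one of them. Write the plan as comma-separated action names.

1) do Suck; now in B — A clear, B clear
min 1: B is dirty, one Suck

Suck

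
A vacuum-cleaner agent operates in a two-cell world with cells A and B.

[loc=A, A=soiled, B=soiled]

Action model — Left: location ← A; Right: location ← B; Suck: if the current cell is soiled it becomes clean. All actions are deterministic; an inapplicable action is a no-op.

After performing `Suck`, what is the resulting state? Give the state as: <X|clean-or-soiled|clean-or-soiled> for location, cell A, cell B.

<A|clean|soiled>

start: <A|soiled|soiled>
1. Suck → <A|clean|soiled>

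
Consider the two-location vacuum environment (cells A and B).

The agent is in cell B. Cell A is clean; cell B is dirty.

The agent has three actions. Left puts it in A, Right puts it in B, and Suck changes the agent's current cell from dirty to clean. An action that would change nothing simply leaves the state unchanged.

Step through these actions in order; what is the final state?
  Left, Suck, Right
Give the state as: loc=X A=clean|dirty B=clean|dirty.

t=1 Left ⇒ loc=A A=clean B=dirty
t=2 Suck ⇒ loc=A A=clean B=dirty
t=3 Right ⇒ loc=B A=clean B=dirty

loc=B A=clean B=dirty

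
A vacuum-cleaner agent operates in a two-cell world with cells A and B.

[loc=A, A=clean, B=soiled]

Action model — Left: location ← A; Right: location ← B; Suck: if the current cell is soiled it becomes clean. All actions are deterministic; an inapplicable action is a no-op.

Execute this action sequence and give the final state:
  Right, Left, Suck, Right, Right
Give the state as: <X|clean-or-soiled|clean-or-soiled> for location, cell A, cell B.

1) do Right; now <B|clean|soiled>
2) do Left; now <A|clean|soiled>
3) do Suck; now <A|clean|soiled>
4) do Right; now <B|clean|soiled>
5) do Right; now <B|clean|soiled>

<B|clean|soiled>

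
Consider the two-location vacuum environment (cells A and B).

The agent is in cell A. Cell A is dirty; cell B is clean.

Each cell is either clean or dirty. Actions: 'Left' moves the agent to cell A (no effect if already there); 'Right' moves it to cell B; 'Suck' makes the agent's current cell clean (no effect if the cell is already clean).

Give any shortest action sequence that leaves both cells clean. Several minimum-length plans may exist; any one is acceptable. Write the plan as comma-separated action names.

Suck (#1): in A — A clean, B clean
min 1: A is dirty, one Suck

Suck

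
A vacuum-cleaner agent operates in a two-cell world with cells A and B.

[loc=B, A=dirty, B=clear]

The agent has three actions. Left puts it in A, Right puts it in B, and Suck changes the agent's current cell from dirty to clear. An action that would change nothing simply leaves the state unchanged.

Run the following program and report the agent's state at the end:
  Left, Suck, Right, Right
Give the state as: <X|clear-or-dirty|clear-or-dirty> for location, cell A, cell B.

<B|clear|clear>

Left (#1): <A|dirty|clear>
Suck (#2): <A|clear|clear>
Right (#3): <B|clear|clear>
Right (#4): <B|clear|clear>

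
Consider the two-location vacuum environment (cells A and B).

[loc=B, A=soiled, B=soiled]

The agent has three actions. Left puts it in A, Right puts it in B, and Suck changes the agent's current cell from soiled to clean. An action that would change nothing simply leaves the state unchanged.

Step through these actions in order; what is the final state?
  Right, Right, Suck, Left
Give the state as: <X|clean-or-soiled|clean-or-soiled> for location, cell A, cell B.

Right (#1): <B|soiled|soiled>
Right (#2): <B|soiled|soiled>
Suck (#3): <B|soiled|clean>
Left (#4): <A|soiled|clean>

<A|soiled|clean>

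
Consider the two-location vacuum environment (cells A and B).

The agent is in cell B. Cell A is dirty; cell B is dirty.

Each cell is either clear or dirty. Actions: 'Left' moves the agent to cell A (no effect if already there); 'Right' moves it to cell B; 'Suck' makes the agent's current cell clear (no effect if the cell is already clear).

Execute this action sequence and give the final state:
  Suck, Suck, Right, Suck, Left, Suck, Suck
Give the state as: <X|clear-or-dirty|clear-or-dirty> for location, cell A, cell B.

<A|clear|clear>

1. Suck → <B|dirty|clear>
2. Suck → <B|dirty|clear>
3. Right → <B|dirty|clear>
4. Suck → <B|dirty|clear>
5. Left → <A|dirty|clear>
6. Suck → <A|clear|clear>
7. Suck → <A|clear|clear>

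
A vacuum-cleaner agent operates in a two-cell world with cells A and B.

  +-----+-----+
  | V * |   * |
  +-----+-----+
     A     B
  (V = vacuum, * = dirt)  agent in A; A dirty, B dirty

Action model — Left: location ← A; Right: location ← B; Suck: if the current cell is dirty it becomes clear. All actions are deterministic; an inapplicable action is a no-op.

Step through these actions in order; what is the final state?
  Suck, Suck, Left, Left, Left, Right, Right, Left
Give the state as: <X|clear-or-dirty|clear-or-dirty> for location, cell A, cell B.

Suck (#1): <A|clear|dirty>
Suck (#2): <A|clear|dirty>
Left (#3): <A|clear|dirty>
Left (#4): <A|clear|dirty>
Left (#5): <A|clear|dirty>
Right (#6): <B|clear|dirty>
Right (#7): <B|clear|dirty>
Left (#8): <A|clear|dirty>

<A|clear|dirty>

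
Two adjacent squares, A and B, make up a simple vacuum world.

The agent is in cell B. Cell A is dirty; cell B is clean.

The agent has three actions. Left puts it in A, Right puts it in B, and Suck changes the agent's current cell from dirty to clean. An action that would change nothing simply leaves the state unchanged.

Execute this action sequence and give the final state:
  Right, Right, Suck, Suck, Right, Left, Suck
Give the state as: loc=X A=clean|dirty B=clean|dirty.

t=1 Right ⇒ loc=B A=dirty B=clean
t=2 Right ⇒ loc=B A=dirty B=clean
t=3 Suck ⇒ loc=B A=dirty B=clean
t=4 Suck ⇒ loc=B A=dirty B=clean
t=5 Right ⇒ loc=B A=dirty B=clean
t=6 Left ⇒ loc=A A=dirty B=clean
t=7 Suck ⇒ loc=A A=clean B=clean

loc=A A=clean B=clean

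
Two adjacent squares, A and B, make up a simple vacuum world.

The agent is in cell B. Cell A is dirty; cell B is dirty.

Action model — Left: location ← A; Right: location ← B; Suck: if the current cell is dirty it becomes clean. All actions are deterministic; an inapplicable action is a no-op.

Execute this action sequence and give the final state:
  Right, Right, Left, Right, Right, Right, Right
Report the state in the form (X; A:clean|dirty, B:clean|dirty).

t=1 Right ⇒ (B; A:dirty, B:dirty)
t=2 Right ⇒ (B; A:dirty, B:dirty)
t=3 Left ⇒ (A; A:dirty, B:dirty)
t=4 Right ⇒ (B; A:dirty, B:dirty)
t=5 Right ⇒ (B; A:dirty, B:dirty)
t=6 Right ⇒ (B; A:dirty, B:dirty)
t=7 Right ⇒ (B; A:dirty, B:dirty)

(B; A:dirty, B:dirty)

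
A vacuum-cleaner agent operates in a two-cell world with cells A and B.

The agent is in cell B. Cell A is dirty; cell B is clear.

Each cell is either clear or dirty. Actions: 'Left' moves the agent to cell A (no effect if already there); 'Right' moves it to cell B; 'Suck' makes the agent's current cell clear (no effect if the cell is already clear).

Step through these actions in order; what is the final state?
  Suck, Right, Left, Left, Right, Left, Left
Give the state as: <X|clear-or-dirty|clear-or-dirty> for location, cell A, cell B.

step 1/7 (Suck): <B|dirty|clear>
step 2/7 (Right): <B|dirty|clear>
step 3/7 (Left): <A|dirty|clear>
step 4/7 (Left): <A|dirty|clear>
step 5/7 (Right): <B|dirty|clear>
step 6/7 (Left): <A|dirty|clear>
step 7/7 (Left): <A|dirty|clear>

<A|dirty|clear>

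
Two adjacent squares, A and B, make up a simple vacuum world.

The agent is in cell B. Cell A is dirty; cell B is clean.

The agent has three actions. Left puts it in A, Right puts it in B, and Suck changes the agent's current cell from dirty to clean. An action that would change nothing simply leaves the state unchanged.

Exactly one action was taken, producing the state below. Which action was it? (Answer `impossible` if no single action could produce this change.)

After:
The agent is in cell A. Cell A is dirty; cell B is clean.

try  Left: in A — A dirty, B clean  ← match
try Right: in B — A dirty, B clean
try  Suck: in B — A dirty, B clean

Left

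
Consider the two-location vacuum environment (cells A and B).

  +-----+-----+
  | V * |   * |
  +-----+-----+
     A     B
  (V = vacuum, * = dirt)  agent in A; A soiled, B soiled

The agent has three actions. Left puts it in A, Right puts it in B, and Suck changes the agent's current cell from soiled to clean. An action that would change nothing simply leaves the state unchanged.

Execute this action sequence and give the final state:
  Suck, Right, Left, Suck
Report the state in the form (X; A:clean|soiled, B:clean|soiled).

t=1 Suck ⇒ (A; A:clean, B:soiled)
t=2 Right ⇒ (B; A:clean, B:soiled)
t=3 Left ⇒ (A; A:clean, B:soiled)
t=4 Suck ⇒ (A; A:clean, B:soiled)

(A; A:clean, B:soiled)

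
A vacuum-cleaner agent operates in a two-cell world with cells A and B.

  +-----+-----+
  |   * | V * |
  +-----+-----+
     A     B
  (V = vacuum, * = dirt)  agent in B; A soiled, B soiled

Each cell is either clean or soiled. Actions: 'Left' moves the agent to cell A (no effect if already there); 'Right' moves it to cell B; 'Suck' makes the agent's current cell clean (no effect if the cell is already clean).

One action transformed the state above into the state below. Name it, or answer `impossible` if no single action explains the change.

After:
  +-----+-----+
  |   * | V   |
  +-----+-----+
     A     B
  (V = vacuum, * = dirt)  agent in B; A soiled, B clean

Suck

try  Left: (A; A:soiled, B:soiled)
try Right: (B; A:soiled, B:soiled)
try  Suck: (B; A:soiled, B:clean)  ← match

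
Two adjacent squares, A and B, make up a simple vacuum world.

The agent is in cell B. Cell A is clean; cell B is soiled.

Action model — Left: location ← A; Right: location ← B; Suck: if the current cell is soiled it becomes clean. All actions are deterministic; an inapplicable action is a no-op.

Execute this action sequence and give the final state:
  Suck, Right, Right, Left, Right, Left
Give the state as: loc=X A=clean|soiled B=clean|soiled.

Suck (#1): loc=B A=clean B=clean
Right (#2): loc=B A=clean B=clean
Right (#3): loc=B A=clean B=clean
Left (#4): loc=A A=clean B=clean
Right (#5): loc=B A=clean B=clean
Left (#6): loc=A A=clean B=clean

loc=A A=clean B=clean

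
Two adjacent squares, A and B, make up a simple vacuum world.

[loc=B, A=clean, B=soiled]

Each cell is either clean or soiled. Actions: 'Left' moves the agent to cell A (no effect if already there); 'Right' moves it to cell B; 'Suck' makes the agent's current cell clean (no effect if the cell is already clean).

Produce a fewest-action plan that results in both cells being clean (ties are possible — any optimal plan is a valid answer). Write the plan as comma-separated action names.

Suck

1) do Suck; now (B; A:clean, B:clean)
min 1: B is soiled, one Suck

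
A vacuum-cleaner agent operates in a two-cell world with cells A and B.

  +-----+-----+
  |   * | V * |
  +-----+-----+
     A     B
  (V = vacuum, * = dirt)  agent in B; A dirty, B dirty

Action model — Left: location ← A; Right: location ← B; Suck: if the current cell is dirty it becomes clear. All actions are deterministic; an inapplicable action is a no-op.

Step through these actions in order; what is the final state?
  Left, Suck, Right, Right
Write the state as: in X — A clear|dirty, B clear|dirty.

step 1/4 (Left): in A — A dirty, B dirty
step 2/4 (Suck): in A — A clear, B dirty
step 3/4 (Right): in B — A clear, B dirty
step 4/4 (Right): in B — A clear, B dirty

in B — A clear, B dirty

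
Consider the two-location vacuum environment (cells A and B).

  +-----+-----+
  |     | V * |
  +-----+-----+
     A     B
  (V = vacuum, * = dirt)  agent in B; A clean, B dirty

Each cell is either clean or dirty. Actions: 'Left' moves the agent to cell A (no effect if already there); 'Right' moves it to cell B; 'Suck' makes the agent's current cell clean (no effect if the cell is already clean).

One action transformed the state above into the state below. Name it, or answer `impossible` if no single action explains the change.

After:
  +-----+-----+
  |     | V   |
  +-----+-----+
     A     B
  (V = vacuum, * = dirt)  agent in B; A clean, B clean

Suck

try  Left: (A; A:clean, B:dirty)
try Right: (B; A:clean, B:dirty)
try  Suck: (B; A:clean, B:clean)  ← match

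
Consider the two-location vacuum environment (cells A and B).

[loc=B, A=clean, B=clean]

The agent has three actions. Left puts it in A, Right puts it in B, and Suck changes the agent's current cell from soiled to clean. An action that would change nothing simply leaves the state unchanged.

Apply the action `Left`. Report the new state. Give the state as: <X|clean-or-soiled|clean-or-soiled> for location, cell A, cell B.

start: <B|clean|clean>
step 1/1 (Left): <A|clean|clean>

<A|clean|clean>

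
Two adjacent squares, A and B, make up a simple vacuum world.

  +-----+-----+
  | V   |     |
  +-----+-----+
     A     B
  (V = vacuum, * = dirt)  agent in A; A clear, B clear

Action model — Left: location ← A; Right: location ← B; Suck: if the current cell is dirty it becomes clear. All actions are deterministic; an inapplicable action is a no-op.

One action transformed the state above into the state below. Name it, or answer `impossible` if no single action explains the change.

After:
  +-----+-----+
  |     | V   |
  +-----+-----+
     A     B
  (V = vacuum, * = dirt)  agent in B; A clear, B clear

try  Left: <A|clear|clear>
try Right: <B|clear|clear>  ← match
try  Suck: <A|clear|clear>

Right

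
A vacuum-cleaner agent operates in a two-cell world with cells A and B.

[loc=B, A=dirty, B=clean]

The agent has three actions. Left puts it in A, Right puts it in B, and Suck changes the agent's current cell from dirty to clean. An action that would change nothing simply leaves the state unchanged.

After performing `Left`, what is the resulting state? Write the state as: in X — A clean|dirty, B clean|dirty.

in A — A dirty, B clean

start: in B — A dirty, B clean
1) do Left; now in A — A dirty, B clean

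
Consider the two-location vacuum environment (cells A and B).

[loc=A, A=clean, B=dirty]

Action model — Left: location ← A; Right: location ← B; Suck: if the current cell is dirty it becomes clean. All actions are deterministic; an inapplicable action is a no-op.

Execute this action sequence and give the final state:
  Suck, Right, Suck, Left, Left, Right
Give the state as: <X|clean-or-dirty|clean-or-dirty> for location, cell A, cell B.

step 1/6 (Suck): <A|clean|dirty>
step 2/6 (Right): <B|clean|dirty>
step 3/6 (Suck): <B|clean|clean>
step 4/6 (Left): <A|clean|clean>
step 5/6 (Left): <A|clean|clean>
step 6/6 (Right): <B|clean|clean>

<B|clean|clean>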